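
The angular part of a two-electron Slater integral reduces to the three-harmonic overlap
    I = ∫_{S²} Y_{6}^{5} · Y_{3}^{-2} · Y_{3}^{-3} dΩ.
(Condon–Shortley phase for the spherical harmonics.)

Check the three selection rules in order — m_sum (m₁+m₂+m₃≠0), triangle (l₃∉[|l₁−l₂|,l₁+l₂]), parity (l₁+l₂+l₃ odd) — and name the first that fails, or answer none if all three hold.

Σmᵢ = 0  ✓
l₃∈[|l₁−l₂|,l₁+l₂]=[3,9], have l₃=3  ✓
Σlᵢ = 12 ⇒ even  ✓

none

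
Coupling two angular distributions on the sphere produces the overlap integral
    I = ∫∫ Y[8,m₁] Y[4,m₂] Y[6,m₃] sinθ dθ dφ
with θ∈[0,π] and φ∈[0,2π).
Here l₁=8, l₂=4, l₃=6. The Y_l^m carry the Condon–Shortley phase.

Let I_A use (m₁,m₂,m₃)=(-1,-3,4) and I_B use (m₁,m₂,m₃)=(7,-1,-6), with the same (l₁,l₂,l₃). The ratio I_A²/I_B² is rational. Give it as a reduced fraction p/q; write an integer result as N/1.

Same 8,4,6: normalisation and zero-m 3j drop out of the ratio.
A: Δ: 6! 10! 2! / 19! → 1/23279256; sum: t=0:+1/261273600 t=1:−1/19353600 = -1/20901888; 3j²(8 4 6; -1 -3 4) = Δ·Π!·Σ² = 21875/3325608  (sign -1)
B: Δ: 6! 10! 2! / 19! → 1/23279256; sum: t=1:−1/870912000 = -1/870912000; 3j²(8 4 6; 7 -1 -6) = Δ·Π!·Σ² = 33/1292  (sign -1)
I_A²/I_B² = (21875/3325608)/(33/1292) = 21875/84942

21875/84942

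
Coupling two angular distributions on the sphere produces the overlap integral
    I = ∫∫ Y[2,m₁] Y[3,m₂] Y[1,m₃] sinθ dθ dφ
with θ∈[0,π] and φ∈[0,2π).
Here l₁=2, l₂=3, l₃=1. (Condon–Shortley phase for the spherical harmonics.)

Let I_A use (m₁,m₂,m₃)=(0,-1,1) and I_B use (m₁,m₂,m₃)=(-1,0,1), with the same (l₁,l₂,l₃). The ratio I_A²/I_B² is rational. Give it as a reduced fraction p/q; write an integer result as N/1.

Shared (l₁,l₂,l₃)=(2,3,1): N and (l;000)² cancel in I_A²/I_B².
A: Δ = 4!·0!·2!/7! = 1/105; Racah Σ t=2..2: t=2:+1/8 = 1/8; ⇒ 3j(2 3 1; 0 -1 1)² = 2/35, sgn +1
B: Δ = 4!·0!·2!/7! = 1/105; Racah Σ t=3..3: t=3:−1/12 = -1/12; ⇒ 3j(2 3 1; -1 0 1)² = 1/35, sgn -1
I_A²/I_B² = (2/35)/(1/35) = 2/1

2/1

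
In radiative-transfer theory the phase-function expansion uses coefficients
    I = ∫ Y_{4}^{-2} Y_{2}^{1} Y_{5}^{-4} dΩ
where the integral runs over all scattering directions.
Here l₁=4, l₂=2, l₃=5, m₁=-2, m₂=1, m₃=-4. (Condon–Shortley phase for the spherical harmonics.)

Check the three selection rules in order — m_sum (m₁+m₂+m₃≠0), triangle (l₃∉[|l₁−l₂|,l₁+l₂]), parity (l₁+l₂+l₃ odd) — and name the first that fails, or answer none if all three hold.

m_sum

azimuthal sum: -2 + 1 − 4 = -5  ✗
2 ≤ 5 ≤ 6 (triangle on l)
L = 4 + 2 + 5 = 11 (odd)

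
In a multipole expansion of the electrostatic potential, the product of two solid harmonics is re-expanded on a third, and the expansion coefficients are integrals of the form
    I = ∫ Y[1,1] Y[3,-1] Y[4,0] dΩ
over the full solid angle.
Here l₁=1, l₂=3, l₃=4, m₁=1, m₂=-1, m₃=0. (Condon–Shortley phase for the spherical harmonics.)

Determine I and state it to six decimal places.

m-sum 0 ✓  L=8 even ✓  2≤4≤4 ✓
Π(2lᵢ+1) = 3×7×9 = 189
triangle coeff Δ(1,3,4) = 1/252
Σ_t [0,0]: t=0:+1/36 = 1/36
(3j)²=4/63 [(1 3 4; 0 0 0)], sign=+1
Σ_t [0,0]: t=0:+1/96 = 1/96
(3j)²=1/42 [(1 3 4; 1 -1 0)], sign=+1
⇒ 4πI² = 2/7
I = (+1)√(2/7/(4π)) = 0.15078601

0.150786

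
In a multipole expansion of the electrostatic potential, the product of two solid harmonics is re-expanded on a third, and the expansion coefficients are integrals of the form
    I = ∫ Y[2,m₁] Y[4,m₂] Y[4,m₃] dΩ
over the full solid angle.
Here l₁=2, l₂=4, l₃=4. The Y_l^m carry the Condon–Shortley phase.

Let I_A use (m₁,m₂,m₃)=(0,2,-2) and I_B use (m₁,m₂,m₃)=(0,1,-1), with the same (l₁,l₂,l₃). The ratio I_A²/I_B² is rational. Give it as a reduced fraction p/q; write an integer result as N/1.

64/289

Same 2,4,4: normalisation and zero-m 3j drop out of the ratio.
A: Δ: 2! 2! 6! / 11! → 1/13860; sum: t=0:+1/2880 t=1:−1/120 t=2:+1/192 = -1/360; 3j²(2 4 4; 0 2 -2) = Δ·Π!·Σ² = 16/3465  (sign -1)
B: Δ: 2! 2! 6! / 11! → 1/13860; sum: t=0:+1/480 t=1:−1/48 t=2:+1/144 = -17/1440; 3j²(2 4 4; 0 1 -1) = Δ·Π!·Σ² = 289/13860  (sign +1)
I_A²/I_B² = (16/3465)/(289/13860) = 64/289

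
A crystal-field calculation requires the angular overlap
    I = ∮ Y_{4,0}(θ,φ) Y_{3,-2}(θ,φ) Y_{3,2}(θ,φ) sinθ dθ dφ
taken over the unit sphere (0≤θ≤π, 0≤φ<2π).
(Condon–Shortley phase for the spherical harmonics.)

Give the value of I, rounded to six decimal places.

Rules hold: Σm=0, L=10 even, 1≤3≤7.
N = 9·7·7 = 441
Δ = 4!·4!·2!/11! = 1/34650
Racah Σ t=1..3: t=1:−1/72 t=2:+1/16 t=3:−1/72 = 5/144
⇒ 3j(4 3 3; 0 0 0)² = 2/77, sgn -1
Racah Σ t=0..1: t=0:+1/576 t=1:−1/72 = -7/576
⇒ 3j(4 3 3; 0 -2 2)² = 7/198, sgn +1
4πI² = N·(3j₀)²·(3jₘ)² = 49/121
I = -1·√(0.404959/4π) = -0.17951487

-0.179515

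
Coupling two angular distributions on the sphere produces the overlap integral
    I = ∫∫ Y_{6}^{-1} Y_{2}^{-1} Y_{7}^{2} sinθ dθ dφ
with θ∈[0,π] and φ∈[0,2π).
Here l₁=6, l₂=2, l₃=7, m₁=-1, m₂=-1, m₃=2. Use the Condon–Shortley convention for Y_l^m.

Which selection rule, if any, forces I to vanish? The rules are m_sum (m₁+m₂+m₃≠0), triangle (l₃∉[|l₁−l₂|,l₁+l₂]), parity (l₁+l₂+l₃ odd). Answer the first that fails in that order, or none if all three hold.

parity

m₁+m₂+m₃ = -1 − 1 + 2 = 0  ✓
triangle: |6−2|=4 ≤ l₃=7 ≤ 6+2=8  ✓
parity: l₁+l₂+l₃ = 15 is odd  ✗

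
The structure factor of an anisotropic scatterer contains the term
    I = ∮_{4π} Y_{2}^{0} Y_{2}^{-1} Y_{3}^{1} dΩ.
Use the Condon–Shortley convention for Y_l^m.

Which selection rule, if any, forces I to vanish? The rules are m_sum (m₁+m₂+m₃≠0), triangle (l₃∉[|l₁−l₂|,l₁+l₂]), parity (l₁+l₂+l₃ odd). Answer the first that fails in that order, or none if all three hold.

parity

azimuthal sum: 0 − 1 + 1 = 0  ✓
0 ≤ 3 ≤ 4 (triangle on l)  ✓
L = 2 + 2 + 3 = 7 (odd)  ✗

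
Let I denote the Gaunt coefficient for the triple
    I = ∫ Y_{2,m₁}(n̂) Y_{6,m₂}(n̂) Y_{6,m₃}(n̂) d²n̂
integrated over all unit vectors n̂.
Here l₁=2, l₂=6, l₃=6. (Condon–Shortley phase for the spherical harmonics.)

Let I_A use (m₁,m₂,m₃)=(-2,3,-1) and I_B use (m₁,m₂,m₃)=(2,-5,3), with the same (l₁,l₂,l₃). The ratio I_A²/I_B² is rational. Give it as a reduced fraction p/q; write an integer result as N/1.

24/11

Shared (l₁,l₂,l₃)=(2,6,6): N and (l;000)² cancel in I_A²/I_B².
A: Δ = 2!·2!·10!/15! = 1/90090; Racah Σ t=2..2: t=2:+1/120960 = 1/120960; ⇒ 3j(2 6 6; -2 3 -1)² = 24/1001, sgn -1
B: Δ = 2!·2!·10!/15! = 1/90090; Racah Σ t=0..0: t=0:+1/1451520 = 1/1451520; ⇒ 3j(2 6 6; 2 -5 3)² = 1/91, sgn -1
I_A²/I_B² = (24/1001)/(1/91) = 24/11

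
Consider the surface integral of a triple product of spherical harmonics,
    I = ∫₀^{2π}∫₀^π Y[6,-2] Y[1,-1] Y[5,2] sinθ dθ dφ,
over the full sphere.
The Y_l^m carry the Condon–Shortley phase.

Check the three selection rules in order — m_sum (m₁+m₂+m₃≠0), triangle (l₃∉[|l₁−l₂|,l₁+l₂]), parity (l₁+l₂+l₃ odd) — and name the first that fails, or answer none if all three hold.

azimuthal sum: -2 − 1 + 2 = -1  ✗
5 ≤ 5 ≤ 7 (triangle on l)
L = 6 + 1 + 5 = 12 (even)

m_sum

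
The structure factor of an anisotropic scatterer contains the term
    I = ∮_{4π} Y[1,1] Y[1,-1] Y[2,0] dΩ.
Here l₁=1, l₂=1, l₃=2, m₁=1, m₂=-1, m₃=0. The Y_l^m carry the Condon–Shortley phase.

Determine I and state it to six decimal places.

m-sum 0 ✓  L=4 even ✓  0≤2≤2 ✓
Π(2lᵢ+1) = 3×3×5 = 45
triangle coeff Δ(1,1,2) = 1/30
Σ_t [0,0]: t=0:+1/1 = 1/1
(3j)²=2/15 [(1 1 2; 0 0 0)], sign=+1
Σ_t [0,0]: t=0:+1/4 = 1/4
(3j)²=1/30 [(1 1 2; 1 -1 0)], sign=+1
⇒ 4πI² = 1/5
I = (+1)√(1/5/(4π)) = 0.12615663

0.126157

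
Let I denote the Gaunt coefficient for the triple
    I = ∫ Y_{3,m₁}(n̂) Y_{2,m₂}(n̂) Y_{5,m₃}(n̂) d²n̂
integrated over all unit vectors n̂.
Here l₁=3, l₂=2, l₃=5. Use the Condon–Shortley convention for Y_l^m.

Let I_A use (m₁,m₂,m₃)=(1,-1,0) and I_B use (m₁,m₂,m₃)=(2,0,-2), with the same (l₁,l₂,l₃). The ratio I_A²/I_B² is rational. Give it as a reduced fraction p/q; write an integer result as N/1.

50/63

Shared (l₁,l₂,l₃)=(3,2,5): N and (l;000)² cancel in I_A²/I_B².
A: Δ = 0!·6!·4!/11! = 1/2310; Racah Σ t=0..0: t=0:+1/288 = 1/288; ⇒ 3j(3 2 5; 1 -1 0)² = 5/231, sgn -1
B: Δ = 0!·6!·4!/11! = 1/2310; Racah Σ t=0..0: t=0:+1/480 = 1/480; ⇒ 3j(3 2 5; 2 0 -2)² = 3/110, sgn -1
I_A²/I_B² = (5/231)/(3/110) = 50/63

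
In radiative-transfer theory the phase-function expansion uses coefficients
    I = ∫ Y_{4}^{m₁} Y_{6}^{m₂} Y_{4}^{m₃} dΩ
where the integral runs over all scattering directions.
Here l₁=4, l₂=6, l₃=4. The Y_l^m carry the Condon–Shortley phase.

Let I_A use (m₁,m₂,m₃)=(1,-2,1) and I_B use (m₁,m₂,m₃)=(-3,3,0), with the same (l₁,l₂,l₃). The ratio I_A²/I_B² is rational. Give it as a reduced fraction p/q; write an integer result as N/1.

Same 4,6,4: normalisation and zero-m 3j drop out of the ratio.
A: Δ: 6! 2! 6! / 15! → 1/1261260; sum: t=1:−1/8640 t=2:+1/2304 t=3:−1/8640 = 7/34560; 3j²(4 6 4; 1 -2 1) = Δ·Π!·Σ² = 7/429  (sign -1)
B: Δ: 6! 2! 6! / 15! → 1/1261260; sum: t=5:−1/11520 t=6:+1/25920 = -1/20736; 3j²(4 6 4; -3 3 0) = Δ·Π!·Σ² = 5/429  (sign -1)
I_A²/I_B² = (7/429)/(5/429) = 7/5

7/5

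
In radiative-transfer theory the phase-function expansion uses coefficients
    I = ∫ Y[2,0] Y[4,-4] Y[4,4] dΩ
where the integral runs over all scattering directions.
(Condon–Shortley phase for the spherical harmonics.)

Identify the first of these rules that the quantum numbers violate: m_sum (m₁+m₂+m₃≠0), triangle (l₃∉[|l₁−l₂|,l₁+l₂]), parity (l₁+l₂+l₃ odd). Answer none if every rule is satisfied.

none

Σmᵢ = 0  ✓
l₃∈[|l₁−l₂|,l₁+l₂]=[2,6], have l₃=4  ✓
Σlᵢ = 10 ⇒ even  ✓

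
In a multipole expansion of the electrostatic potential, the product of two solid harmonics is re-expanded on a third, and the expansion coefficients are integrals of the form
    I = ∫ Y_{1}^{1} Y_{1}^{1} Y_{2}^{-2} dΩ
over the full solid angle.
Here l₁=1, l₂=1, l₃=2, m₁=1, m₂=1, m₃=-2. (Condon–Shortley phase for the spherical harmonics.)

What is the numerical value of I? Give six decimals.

0.309019

m-sum 0 ✓  L=4 even ✓  0≤2≤2 ✓
Π(2lᵢ+1) = 3×3×5 = 45
triangle coeff Δ(1,1,2) = 1/30
Σ_t [0,0]: t=0:+1/1 = 1/1
(3j)²=2/15 [(1 1 2; 0 0 0)], sign=+1
Σ_t [0,0]: t=0:+1/4 = 1/4
(3j)²=1/5 [(1 1 2; 1 1 -2)], sign=+1
⇒ 4πI² = 6/5
I = (+1)√(6/5/(4π)) = 0.30901936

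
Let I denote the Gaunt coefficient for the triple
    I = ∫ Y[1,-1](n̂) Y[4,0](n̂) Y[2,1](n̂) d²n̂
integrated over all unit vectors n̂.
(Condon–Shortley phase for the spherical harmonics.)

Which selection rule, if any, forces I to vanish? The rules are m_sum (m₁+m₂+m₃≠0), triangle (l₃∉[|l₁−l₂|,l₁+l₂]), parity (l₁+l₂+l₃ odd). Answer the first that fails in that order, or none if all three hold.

triangle

azimuthal sum: -1 + 0 + 1 = 0  ✓
3 ≤ 2 ≤ 5 (triangle on l)  ✗
L = 1 + 4 + 2 = 7 (odd)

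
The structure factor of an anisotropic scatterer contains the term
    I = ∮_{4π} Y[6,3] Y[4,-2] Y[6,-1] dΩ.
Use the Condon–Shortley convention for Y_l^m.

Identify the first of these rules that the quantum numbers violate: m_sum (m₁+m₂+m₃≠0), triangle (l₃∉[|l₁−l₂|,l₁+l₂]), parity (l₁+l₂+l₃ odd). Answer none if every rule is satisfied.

none

m₁+m₂+m₃ = 3 − 2 − 1 = 0  ✓
triangle: |6−4|=2 ≤ l₃=6 ≤ 6+4=10  ✓
parity: l₁+l₂+l₃ = 16 is even  ✓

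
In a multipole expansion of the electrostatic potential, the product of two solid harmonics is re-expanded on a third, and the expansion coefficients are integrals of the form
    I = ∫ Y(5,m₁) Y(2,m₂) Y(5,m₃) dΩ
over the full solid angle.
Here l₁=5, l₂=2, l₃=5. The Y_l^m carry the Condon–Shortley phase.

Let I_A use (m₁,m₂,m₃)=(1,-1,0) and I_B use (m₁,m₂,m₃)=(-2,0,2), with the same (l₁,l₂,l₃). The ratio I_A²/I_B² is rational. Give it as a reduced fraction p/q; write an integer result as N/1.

5/36

l's match ⇒ only the (l;m) 3-j factors differ between A and B.
A: triangle coeff Δ(5,2,5) = 1/38610; Σ_t [0,1]: t=0:+1/1152 t=1:−1/1440 = 1/5760; (3j)²=1/858 [(5 2 5; 1 -1 0)], sign=-1
B: triangle coeff Δ(5,2,5) = 1/38610; Σ_t [0,2]: t=0:+1/20160 t=1:−1/1440 t=2:+1/2880 = -1/3360; (3j)²=6/715 [(5 2 5; -2 0 2)], sign=+1
I_A²/I_B² = (1/858)/(6/715) = 5/36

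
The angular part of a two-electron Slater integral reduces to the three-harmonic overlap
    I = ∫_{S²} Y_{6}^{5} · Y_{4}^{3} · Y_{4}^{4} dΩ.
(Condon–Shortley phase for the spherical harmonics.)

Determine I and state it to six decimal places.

Σmᵢ = 12 ≠ 0, so the φ-integral vanishes; I = 0

0.000000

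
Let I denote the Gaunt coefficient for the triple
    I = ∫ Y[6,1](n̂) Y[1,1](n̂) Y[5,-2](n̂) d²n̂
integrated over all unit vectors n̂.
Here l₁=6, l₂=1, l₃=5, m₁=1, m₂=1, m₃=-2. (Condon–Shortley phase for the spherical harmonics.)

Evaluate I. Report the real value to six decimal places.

Rules hold: Σm=0, L=12 even, 5≤5≤7.
N = 13·3·11 = 429
Δ = 2!·10!·0!/13! = 1/858
Racah Σ t=1..1: t=1:−1/14400 = -1/14400
⇒ 3j(6 1 5; 0 0 0)² = 6/143, sgn +1
Racah Σ t=2..2: t=2:+1/60480 = 1/60480
⇒ 3j(6 1 5; 1 1 -2)² = 5/429, sgn -1
4πI² = N·(3j₀)²·(3jₘ)² = 30/143
I = -1·√(0.20979/4π) = -0.12920749

-0.129207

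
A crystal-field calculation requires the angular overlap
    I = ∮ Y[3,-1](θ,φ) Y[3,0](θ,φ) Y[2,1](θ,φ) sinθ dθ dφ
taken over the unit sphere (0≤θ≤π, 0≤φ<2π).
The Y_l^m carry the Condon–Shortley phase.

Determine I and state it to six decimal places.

Rules hold: Σm=0, L=8 even, 0≤2≤6.
N = 7·7·5 = 245
Δ = 4!·2!·2!/9! = 1/3780
Racah Σ t=1..3: t=1:−1/24 t=2:+1/4 t=3:−1/24 = 1/6
⇒ 3j(3 3 2; 0 0 0)² = 4/105, sgn +1
Racah Σ t=2..3: t=2:+1/8 t=3:−1/12 = 1/24
⇒ 3j(3 3 2; -1 0 1)² = 1/210, sgn -1
4πI² = N·(3j₀)²·(3jₘ)² = 2/45
I = -1·√(0.0444444/4π) = -0.05947080

-0.059471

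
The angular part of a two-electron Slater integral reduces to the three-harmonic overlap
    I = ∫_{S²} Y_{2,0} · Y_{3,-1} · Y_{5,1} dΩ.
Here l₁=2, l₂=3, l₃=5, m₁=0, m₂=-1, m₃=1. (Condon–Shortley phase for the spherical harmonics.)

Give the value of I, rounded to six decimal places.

Rules hold: Σm=0, L=10 even, 1≤5≤5.
N = 5·7·11 = 385
Δ = 0!·4!·6!/11! = 1/2310
Racah Σ t=0..0: t=0:+1/144 = 1/144
⇒ 3j(2 3 5; 0 0 0)² = 10/231, sgn -1
Racah Σ t=0..0: t=0:+1/192 = 1/192
⇒ 3j(2 3 5; 0 -1 1)² = 3/77, sgn +1
4πI² = N·(3j₀)²·(3jₘ)² = 50/77
I = -1·√(0.649351/4π) = -0.22731846

-0.227318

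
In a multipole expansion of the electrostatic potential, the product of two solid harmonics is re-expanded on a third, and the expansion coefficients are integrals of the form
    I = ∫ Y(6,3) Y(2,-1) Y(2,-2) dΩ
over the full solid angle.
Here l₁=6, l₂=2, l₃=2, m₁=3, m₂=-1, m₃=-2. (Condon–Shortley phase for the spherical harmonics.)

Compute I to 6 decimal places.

0.000000

triangle: need 4≤l₃≤8, have 2; I=0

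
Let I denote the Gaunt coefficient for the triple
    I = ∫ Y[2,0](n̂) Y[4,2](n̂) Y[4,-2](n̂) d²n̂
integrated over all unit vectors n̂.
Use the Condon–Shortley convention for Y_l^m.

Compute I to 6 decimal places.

Checks pass: Σm=0; 10 even; l₃=4∈[2,6].
(2·2+1)(2·4+1)(2·4+1) = 405
Δ: 2! 2! 6! / 11! → 1/13860
sum: t=0:+1/192 t=1:−1/36 t=2:+1/192 = -5/288
3j²(2 4 4; 0 0 0) = Δ·Π!·Σ² = 20/693  (sign -1)
sum: t=0:+1/2880 t=1:−1/120 t=2:+1/192 = -1/360
3j²(2 4 4; 0 2 -2) = Δ·Π!·Σ² = 16/3465  (sign -1)
combine: 4πI² = 405·20/693·16/3465 = 320/5929
take √, sign +1: I = 0.06553591

0.065536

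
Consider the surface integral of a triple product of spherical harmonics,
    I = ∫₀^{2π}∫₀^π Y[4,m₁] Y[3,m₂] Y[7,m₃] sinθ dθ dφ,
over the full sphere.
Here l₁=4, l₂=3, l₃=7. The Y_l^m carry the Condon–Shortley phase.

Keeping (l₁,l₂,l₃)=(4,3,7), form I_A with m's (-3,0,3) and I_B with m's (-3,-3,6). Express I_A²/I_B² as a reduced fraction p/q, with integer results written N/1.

40/143

Shared (l₁,l₂,l₃)=(4,3,7): N and (l;000)² cancel in I_A²/I_B².
A: Δ = 0!·8!·6!/15! = 1/45045; Racah Σ t=0..0: t=0:+1/181440 = 1/181440; ⇒ 3j(4 3 7; -3 0 3)² = 32/3003, sgn +1
B: Δ = 0!·8!·6!/15! = 1/45045; Racah Σ t=0..0: t=0:+1/3628800 = 1/3628800; ⇒ 3j(4 3 7; -3 -3 6)² = 4/105, sgn -1
I_A²/I_B² = (32/3003)/(4/105) = 40/143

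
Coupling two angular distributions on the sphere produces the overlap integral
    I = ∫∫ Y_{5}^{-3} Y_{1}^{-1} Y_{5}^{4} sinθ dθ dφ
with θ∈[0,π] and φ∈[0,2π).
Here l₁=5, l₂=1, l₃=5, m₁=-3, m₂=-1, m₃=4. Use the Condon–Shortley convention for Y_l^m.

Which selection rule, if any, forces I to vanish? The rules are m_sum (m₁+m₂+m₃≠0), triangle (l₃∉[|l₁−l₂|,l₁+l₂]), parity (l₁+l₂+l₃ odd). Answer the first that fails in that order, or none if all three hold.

azimuthal sum: -3 − 1 + 4 = 0  ✓
4 ≤ 5 ≤ 6 (triangle on l)  ✓
L = 5 + 1 + 5 = 11 (odd)  ✗

parity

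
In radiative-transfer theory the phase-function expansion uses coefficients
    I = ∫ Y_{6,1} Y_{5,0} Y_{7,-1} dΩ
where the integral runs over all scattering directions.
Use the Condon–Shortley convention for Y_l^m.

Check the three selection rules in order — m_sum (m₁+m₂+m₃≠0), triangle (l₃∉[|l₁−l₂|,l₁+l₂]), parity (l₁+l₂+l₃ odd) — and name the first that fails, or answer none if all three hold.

Σmᵢ = 0  ✓
l₃∈[|l₁−l₂|,l₁+l₂]=[1,11], have l₃=7  ✓
Σlᵢ = 18 ⇒ even  ✓

none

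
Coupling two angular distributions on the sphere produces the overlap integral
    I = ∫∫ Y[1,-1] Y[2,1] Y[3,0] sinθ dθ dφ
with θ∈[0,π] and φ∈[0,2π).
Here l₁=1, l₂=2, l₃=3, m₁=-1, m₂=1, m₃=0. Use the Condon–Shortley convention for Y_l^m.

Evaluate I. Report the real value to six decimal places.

0.143048

Rules hold: Σm=0, L=6 even, 1≤3≤3.
N = 3·5·7 = 105
Δ = 0!·2!·4!/7! = 1/105
Racah Σ t=0..0: t=0:+1/4 = 1/4
⇒ 3j(1 2 3; 0 0 0)² = 3/35, sgn -1
Racah Σ t=0..0: t=0:+1/12 = 1/12
⇒ 3j(1 2 3; -1 1 0)² = 1/35, sgn -1
4πI² = N·(3j₀)²·(3jₘ)² = 9/35
I = +1·√(0.257143/4π) = 0.14304817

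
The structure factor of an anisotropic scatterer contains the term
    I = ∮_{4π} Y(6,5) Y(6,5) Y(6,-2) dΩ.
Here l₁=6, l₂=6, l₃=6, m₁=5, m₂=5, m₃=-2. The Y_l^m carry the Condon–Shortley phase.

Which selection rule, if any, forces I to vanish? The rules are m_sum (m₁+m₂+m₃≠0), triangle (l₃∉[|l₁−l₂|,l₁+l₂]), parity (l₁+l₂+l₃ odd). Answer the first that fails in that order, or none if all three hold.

azimuthal sum: 5 + 5 − 2 = 8  ✗
0 ≤ 6 ≤ 12 (triangle on l)
L = 6 + 6 + 6 = 18 (even)

m_sum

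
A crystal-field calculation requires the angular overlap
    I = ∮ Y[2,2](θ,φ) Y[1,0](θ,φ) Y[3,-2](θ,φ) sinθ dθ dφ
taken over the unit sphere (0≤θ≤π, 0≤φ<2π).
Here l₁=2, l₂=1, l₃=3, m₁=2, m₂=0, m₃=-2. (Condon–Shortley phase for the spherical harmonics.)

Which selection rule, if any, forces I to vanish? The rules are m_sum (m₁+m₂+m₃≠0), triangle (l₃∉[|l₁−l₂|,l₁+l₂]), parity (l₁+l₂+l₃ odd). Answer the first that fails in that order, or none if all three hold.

Σmᵢ = 0  ✓
l₃∈[|l₁−l₂|,l₁+l₂]=[1,3], have l₃=3  ✓
Σlᵢ = 6 ⇒ even  ✓

none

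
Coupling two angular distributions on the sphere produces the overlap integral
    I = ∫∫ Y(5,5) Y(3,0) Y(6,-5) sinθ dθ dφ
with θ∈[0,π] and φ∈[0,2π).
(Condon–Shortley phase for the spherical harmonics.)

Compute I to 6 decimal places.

m-sum 0 ✓  L=14 even ✓  2≤6≤8 ✓
Π(2lᵢ+1) = 11×7×13 = 1001
triangle coeff Δ(5,3,6) = 1/675675
Σ_t [0,2]: t=0:+1/8640 t=1:−1/2304 t=2:+1/8640 = -7/34560
(3j)²=7/429 [(5 3 6; 0 0 0)], sign=-1
Σ_t [0,0]: t=0:+1/483840 = 1/483840
(3j)²=3/91 [(5 3 6; 5 0 -5)], sign=-1
⇒ 4πI² = 7/13
I = (+1)√(7/13/(4π)) = 0.20700098

0.207001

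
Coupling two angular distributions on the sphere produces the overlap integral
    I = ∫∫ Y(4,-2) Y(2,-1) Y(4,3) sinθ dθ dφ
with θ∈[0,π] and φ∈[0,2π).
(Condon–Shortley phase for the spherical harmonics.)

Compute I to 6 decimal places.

-0.187702

Checks pass: Σm=0; 10 even; l₃=4∈[2,6].
(2·4+1)(2·2+1)(2·4+1) = 405
Δ: 2! 6! 2! / 11! → 1/13860
sum: t=0:+1/192 t=1:−1/36 t=2:+1/192 = -5/288
3j²(4 2 4; 0 0 0) = Δ·Π!·Σ² = 20/693  (sign -1)
sum: t=0:+1/1440 t=1:−1/240 = -1/288
3j²(4 2 4; -2 -1 3) = Δ·Π!·Σ² = 5/132  (sign +1)
combine: 4πI² = 405·20/693·5/132 = 375/847
take √, sign -1: I = -0.18770204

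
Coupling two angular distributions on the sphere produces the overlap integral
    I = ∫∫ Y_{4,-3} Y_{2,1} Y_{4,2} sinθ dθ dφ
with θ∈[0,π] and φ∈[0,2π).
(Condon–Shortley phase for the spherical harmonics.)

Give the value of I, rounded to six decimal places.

Checks pass: Σm=0; 10 even; l₃=4∈[2,6].
(2·4+1)(2·2+1)(2·4+1) = 405
Δ: 2! 6! 2! / 11! → 1/13860
sum: t=0:+1/192 t=1:−1/36 t=2:+1/192 = -5/288
3j²(4 2 4; 0 0 0) = Δ·Π!·Σ² = 20/693  (sign -1)
sum: t=1:−1/1440 t=2:+1/240 = 1/288
3j²(4 2 4; -3 1 2) = Δ·Π!·Σ² = 5/132  (sign +1)
combine: 4πI² = 405·20/693·5/132 = 375/847
take √, sign -1: I = -0.18770204

-0.187702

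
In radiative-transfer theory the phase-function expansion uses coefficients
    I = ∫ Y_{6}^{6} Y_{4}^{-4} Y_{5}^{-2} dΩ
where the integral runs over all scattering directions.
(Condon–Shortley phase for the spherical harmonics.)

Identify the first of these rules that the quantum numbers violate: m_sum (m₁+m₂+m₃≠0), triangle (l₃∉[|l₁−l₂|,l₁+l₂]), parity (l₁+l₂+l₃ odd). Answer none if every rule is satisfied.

parity

m₁+m₂+m₃ = 6 − 4 − 2 = 0  ✓
triangle: |6−4|=2 ≤ l₃=5 ≤ 6+4=10  ✓
parity: l₁+l₂+l₃ = 15 is odd  ✗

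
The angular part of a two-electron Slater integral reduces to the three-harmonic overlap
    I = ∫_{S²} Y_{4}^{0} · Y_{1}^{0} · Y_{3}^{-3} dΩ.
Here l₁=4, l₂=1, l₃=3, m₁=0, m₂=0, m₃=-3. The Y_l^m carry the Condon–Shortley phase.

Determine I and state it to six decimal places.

0 + 0 − 3 = -3 ≠ 0: azimuthal integral kills it; I = 0

0.000000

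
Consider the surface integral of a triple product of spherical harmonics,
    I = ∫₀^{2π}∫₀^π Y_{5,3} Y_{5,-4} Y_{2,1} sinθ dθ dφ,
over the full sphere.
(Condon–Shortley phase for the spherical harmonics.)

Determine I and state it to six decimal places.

0.196098

m-sum 0 ✓  L=12 even ✓  0≤2≤10 ✓
Π(2lᵢ+1) = 11×11×5 = 605
triangle coeff Δ(5,5,2) = 1/38610
Σ_t [3,5]: t=3:−1/2880 t=4:+1/576 t=5:−1/2880 = 1/960
(3j)²=10/429 [(5 5 2; 0 0 0)], sign=+1
Σ_t [0,1]: t=0:+1/80640 t=1:−1/10080 = -1/11520
(3j)²=49/1430 [(5 5 2; 3 -4 1)], sign=+1
⇒ 4πI² = 245/507
I = (+1)√(245/507/(4π)) = 0.19609844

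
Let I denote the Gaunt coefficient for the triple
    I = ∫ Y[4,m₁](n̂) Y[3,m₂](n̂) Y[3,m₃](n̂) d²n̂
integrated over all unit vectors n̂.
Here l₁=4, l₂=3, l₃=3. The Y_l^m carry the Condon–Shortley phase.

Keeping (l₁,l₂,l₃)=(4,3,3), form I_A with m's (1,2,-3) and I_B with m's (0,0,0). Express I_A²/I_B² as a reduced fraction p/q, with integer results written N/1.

5/6

l's match ⇒ only the (l;m) 3-j factors differ between A and B.
A: triangle coeff Δ(4,3,3) = 1/34650; Σ_t [3,3]: t=3:−1/288 = -1/288; (3j)²=5/231 [(4 3 3; 1 2 -3)], sign=-1
B: triangle coeff Δ(4,3,3) = 1/34650; Σ_t [1,3]: t=1:−1/72 t=2:+1/16 t=3:−1/72 = 5/144; (3j)²=2/77 [(4 3 3; 0 0 0)], sign=-1
I_A²/I_B² = (5/231)/(2/77) = 5/6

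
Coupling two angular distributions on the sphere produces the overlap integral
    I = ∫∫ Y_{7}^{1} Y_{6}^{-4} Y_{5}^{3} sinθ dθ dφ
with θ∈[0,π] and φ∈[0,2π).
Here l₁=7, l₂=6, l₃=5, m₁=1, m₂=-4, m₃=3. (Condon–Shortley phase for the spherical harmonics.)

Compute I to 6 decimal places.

Checks pass: Σm=0; 18 even; l₃=5∈[1,13].
(2·7+1)(2·6+1)(2·5+1) = 2145
Δ: 8! 6! 4! / 19! → 1/174594420
sum: t=2:+1/4147200 t=3:−1/207360 t=4:+1/82944 t=5:−1/207360 t=6:+1/4147200 = 1/345600
3j²(7 6 5; 0 0 0) = Δ·Π!·Σ² = 420/46189  (sign -1)
sum: t=0:+1/116121600 t=1:−1/3628800 t=2:+1/1658880 = 13/38707200
3j²(7 6 5; 1 -4 3) = Δ·Π!·Σ² = 39/3553  (sign +1)
combine: 4πI² = 2145·420/46189·39/3553 = 245700/1147619
take √, sign -1: I = -0.13052653

-0.130527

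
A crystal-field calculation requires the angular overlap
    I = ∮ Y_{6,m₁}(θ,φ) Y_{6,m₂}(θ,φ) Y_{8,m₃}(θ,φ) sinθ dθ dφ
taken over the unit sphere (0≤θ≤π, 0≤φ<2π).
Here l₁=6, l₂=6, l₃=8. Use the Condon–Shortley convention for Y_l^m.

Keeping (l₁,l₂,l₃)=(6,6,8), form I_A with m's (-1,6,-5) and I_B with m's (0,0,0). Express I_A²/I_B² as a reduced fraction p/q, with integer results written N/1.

Shared (l₁,l₂,l₃)=(6,6,8): N and (l;000)² cancel in I_A²/I_B².
A: Δ = 4!·8!·8!/21! = 1/1309458150; Racah Σ t=4..4: t=4:+1/696729600 = 1/696729600; ⇒ 3j(6 6 8; -1 6 -5)² = 11/646, sgn -1
B: Δ = 4!·8!·8!/21! = 1/1309458150; Racah Σ t=0..4: t=0:+1/49766400 t=1:−1/3110400 t=2:+1/1327104 t=3:−1/3110400 t=4:+1/49766400 = 1/6635520; ⇒ 3j(6 6 8; 0 0 0)² = 350/46189, sgn +1
I_A²/I_B² = (11/646)/(350/46189) = 1573/700

1573/700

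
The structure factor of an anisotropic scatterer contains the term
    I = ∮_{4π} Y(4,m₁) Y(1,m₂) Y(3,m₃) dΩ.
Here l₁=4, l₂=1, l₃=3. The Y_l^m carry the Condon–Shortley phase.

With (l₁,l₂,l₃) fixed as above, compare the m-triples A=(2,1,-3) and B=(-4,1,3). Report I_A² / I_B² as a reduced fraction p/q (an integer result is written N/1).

Shared (l₁,l₂,l₃)=(4,1,3): N and (l;000)² cancel in I_A²/I_B².
A: Δ = 2!·6!·0!/9! = 1/252; Racah Σ t=2..2: t=2:+1/1440 = 1/1440; ⇒ 3j(4 1 3; 2 1 -3)² = 1/252, sgn +1
B: Δ = 2!·6!·0!/9! = 1/252; Racah Σ t=2..2: t=2:+1/1440 = 1/1440; ⇒ 3j(4 1 3; -4 1 3)² = 1/9, sgn +1
I_A²/I_B² = (1/252)/(1/9) = 1/28

1/28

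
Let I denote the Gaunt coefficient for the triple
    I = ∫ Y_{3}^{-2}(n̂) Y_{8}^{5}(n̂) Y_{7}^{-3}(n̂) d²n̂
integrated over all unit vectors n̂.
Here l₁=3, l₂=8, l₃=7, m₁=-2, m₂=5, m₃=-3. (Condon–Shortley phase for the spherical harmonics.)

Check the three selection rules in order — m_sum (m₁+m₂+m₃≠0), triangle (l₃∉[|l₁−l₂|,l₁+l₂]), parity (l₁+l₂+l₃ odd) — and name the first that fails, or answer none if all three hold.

none

azimuthal sum: -2 + 5 − 3 = 0  ✓
5 ≤ 7 ≤ 11 (triangle on l)  ✓
L = 3 + 8 + 7 = 18 (even)  ✓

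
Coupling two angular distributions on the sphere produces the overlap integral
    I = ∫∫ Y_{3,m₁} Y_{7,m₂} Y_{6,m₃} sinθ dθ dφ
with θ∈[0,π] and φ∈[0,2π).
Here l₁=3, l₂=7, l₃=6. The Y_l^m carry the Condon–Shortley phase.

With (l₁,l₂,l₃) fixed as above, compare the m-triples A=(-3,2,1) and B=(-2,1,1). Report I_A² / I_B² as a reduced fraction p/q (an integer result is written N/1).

Same 3,7,6: normalisation and zero-m 3j drop out of the ratio.
A: Δ: 4! 2! 10! / 17! → 1/2042040; sum: t=4:+1/691200 = 1/691200; 3j²(3 7 6; -3 2 1) = Δ·Π!·Σ² = 189/9724  (sign -1)
B: Δ: 4! 2! 10! / 17! → 1/2042040; sum: t=3:−1/172800 t=4:+1/414720 = -7/2073600; 3j²(3 7 6; -2 1 1) = Δ·Π!·Σ² = 343/29172  (sign +1)
I_A²/I_B² = (189/9724)/(343/29172) = 81/49

81/49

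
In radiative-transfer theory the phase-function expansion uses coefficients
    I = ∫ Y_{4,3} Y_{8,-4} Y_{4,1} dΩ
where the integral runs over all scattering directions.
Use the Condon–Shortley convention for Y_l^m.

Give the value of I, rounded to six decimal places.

Checks pass: Σm=0; 16 even; l₃=4∈[4,12].
(2·4+1)(2·8+1)(2·4+1) = 1377
Δ: 8! 0! 8! / 17! → 1/218790
sum: t=4:+1/331776 = 1/331776
3j²(4 8 4; 0 0 0) = Δ·Π!·Σ² = 490/21879  (sign +1)
sum: t=1:−1/3628800 = -1/3628800
3j²(4 8 4; 3 -4 1) = Δ·Π!·Σ² = 16/1105  (sign +1)
combine: 4πI² = 1377·490/21879·16/1105 = 14112/31603
take √, sign +1: I = 0.18850601

0.188506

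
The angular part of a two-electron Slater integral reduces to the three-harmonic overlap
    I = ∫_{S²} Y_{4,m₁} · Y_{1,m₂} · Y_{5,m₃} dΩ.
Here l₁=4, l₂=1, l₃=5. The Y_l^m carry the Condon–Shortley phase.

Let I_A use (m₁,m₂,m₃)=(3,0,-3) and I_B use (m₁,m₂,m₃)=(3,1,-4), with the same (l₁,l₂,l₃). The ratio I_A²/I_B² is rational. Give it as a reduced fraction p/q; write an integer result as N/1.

4/9

Same 4,1,5: normalisation and zero-m 3j drop out of the ratio.
A: Δ: 0! 8! 2! / 11! → 1/495; sum: t=0:+1/5040 = 1/5040; 3j²(4 1 5; 3 0 -3) = Δ·Π!·Σ² = 16/495  (sign +1)
B: Δ: 0! 8! 2! / 11! → 1/495; sum: t=0:+1/10080 = 1/10080; 3j²(4 1 5; 3 1 -4) = Δ·Π!·Σ² = 4/55  (sign -1)
I_A²/I_B² = (16/495)/(4/55) = 4/9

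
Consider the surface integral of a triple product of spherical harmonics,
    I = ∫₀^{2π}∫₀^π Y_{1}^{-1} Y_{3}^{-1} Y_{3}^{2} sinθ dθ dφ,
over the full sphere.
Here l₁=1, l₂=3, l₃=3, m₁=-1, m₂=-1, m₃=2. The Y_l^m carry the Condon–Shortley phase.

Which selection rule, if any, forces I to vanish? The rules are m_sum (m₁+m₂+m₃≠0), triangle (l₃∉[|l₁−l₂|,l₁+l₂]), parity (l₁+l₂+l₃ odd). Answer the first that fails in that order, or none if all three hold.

Σmᵢ = 0  ✓
l₃∈[|l₁−l₂|,l₁+l₂]=[2,4], have l₃=3  ✓
Σlᵢ = 7 ⇒ odd  ✗

parity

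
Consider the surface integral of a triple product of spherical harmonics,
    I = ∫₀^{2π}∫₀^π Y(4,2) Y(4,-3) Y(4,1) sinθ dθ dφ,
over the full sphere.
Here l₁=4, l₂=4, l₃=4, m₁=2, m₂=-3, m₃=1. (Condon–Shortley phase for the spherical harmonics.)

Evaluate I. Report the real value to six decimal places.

-0.063661

Rules hold: Σm=0, L=12 even, 0≤4≤8.
N = 9·9·9 = 729
Δ = 4!·4!·4!/13! = 1/450450
Racah Σ t=0..4: t=0:+1/13824 t=1:−1/216 t=2:+1/64 t=3:−1/216 t=4:+1/13824 = 5/768
⇒ 3j(4 4 4; 0 0 0)² = 18/1001, sgn +1
Racah Σ t=0..1: t=0:+1/576 t=1:−1/864 = 1/1728
⇒ 3j(4 4 4; 2 -3 1)² = 5/1287, sgn -1
4πI² = N·(3j₀)²·(3jₘ)² = 7290/143143
I = -1·√(0.0509281/4π) = -0.06366105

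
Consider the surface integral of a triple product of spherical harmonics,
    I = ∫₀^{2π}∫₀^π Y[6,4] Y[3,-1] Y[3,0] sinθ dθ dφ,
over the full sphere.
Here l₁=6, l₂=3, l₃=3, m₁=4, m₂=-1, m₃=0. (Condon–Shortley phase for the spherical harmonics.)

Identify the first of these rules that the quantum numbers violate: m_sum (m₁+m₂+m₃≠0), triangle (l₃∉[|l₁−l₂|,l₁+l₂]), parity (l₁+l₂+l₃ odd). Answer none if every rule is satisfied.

m_sum

azimuthal sum: 4 − 1 + 0 = 3  ✗
3 ≤ 3 ≤ 9 (triangle on l)
L = 6 + 3 + 3 = 12 (even)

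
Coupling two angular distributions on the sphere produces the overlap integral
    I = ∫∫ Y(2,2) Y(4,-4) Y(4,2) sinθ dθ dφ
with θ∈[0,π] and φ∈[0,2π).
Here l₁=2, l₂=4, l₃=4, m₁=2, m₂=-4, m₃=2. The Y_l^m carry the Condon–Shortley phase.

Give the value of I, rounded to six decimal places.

Checks pass: Σm=0; 10 even; l₃=4∈[2,6].
(2·2+1)(2·4+1)(2·4+1) = 405
Δ: 2! 2! 6! / 11! → 1/13860
sum: t=0:+1/192 t=1:−1/36 t=2:+1/192 = -5/288
3j²(2 4 4; 0 0 0) = Δ·Π!·Σ² = 20/693  (sign -1)
sum: t=0:+1/2880 = 1/2880
3j²(2 4 4; 2 -4 2) = Δ·Π!·Σ² = 2/165  (sign +1)
combine: 4πI² = 405·20/693·2/165 = 120/847
take √, sign -1: I = -0.10618031

-0.106180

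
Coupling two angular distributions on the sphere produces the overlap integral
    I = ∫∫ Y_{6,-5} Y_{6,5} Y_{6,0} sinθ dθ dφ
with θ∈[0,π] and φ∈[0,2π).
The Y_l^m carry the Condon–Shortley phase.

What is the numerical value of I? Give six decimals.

Checks pass: Σm=0; 18 even; l₃=6∈[0,12].
(2·6+1)(2·6+1)(2·6+1) = 2197
Δ: 6! 6! 6! / 19! → 1/325909584
sum: t=0:+1/373248000 t=1:−1/1728000 t=2:+1/110592 t=3:−1/46656 t=4:+1/110592 t=5:−1/1728000 t=6:+1/373248000 = -7/1555200
3j²(6 6 6; 0 0 0) = Δ·Π!·Σ² = 400/46189  (sign -1)
sum: t=5:−1/62208000 t=6:+1/10368000 = 1/12441600
3j²(6 6 6; -5 5 0) = Δ·Π!·Σ² = 275/16796  (sign +1)
combine: 4πI² = 2197·400/46189·275/16796 = 32500/104329
take √, sign -1: I = -0.15744694

-0.157447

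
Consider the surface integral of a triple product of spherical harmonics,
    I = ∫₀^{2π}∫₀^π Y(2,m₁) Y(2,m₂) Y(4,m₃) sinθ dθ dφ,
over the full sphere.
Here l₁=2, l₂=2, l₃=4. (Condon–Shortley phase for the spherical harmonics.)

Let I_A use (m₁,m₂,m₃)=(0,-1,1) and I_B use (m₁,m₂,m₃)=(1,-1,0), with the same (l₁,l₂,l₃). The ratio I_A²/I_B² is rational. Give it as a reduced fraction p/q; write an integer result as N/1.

15/8

Same 2,2,4: normalisation and zero-m 3j drop out of the ratio.
A: Δ: 0! 4! 4! / 9! → 1/630; sum: t=0:+1/24 = 1/24; 3j²(2 2 4; 0 -1 1) = Δ·Π!·Σ² = 1/21  (sign -1)
B: Δ: 0! 4! 4! / 9! → 1/630; sum: t=0:+1/36 = 1/36; 3j²(2 2 4; 1 -1 0) = Δ·Π!·Σ² = 8/315  (sign +1)
I_A²/I_B² = (1/21)/(8/315) = 15/8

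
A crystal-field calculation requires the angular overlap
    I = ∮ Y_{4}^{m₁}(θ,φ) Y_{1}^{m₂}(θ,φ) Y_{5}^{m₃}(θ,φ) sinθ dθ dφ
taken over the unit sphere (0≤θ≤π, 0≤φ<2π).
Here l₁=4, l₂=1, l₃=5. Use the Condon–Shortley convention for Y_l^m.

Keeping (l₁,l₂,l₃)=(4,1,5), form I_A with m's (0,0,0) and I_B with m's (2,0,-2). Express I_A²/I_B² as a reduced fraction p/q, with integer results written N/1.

Same 4,1,5: normalisation and zero-m 3j drop out of the ratio.
A: Δ: 0! 8! 2! / 11! → 1/495; sum: t=0:+1/576 = 1/576; 3j²(4 1 5; 0 0 0) = Δ·Π!·Σ² = 5/99  (sign -1)
B: Δ: 0! 8! 2! / 11! → 1/495; sum: t=0:+1/1440 = 1/1440; 3j²(4 1 5; 2 0 -2) = Δ·Π!·Σ² = 7/165  (sign -1)
I_A²/I_B² = (5/99)/(7/165) = 25/21

25/21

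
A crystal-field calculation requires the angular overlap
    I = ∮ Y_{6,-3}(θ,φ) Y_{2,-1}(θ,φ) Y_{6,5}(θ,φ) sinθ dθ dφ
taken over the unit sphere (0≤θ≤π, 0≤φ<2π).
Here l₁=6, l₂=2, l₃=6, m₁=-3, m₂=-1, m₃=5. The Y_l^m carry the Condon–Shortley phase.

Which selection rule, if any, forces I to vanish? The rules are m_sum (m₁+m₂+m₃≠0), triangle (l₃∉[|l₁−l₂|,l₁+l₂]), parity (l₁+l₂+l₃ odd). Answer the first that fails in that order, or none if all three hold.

m_sum

Σmᵢ = 1  ✗
l₃∈[|l₁−l₂|,l₁+l₂]=[4,8], have l₃=6
Σlᵢ = 14 ⇒ even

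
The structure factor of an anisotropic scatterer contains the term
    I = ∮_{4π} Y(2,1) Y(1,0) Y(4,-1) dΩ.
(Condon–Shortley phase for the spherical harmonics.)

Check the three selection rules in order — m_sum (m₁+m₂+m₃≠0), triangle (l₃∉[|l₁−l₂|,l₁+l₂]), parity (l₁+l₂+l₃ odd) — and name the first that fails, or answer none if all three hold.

m₁+m₂+m₃ = 1 + 0 − 1 = 0  ✓
triangle: |2−1|=1 ≤ l₃=4 ≤ 2+1=3  ✗
parity: l₁+l₂+l₃ = 7 is odd

triangle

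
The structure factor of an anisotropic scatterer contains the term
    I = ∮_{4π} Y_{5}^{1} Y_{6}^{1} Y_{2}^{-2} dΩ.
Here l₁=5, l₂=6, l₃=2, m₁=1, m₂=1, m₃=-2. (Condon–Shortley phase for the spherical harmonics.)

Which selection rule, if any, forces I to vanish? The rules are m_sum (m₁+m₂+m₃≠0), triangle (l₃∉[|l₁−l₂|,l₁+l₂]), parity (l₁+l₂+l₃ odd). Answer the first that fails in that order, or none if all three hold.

parity

m₁+m₂+m₃ = 1 + 1 − 2 = 0  ✓
triangle: |5−6|=1 ≤ l₃=2 ≤ 5+6=11  ✓
parity: l₁+l₂+l₃ = 13 is odd  ✗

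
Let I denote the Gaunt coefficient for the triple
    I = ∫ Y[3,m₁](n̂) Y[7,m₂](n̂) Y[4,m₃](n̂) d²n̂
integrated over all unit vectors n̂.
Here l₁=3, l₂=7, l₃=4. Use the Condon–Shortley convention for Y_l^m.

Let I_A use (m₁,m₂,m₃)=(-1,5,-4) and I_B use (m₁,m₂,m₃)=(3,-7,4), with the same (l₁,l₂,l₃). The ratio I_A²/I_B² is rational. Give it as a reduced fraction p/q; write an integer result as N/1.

15/91

Shared (l₁,l₂,l₃)=(3,7,4): N and (l;000)² cancel in I_A²/I_B².
A: Δ = 6!·0!·8!/15! = 1/45045; Racah Σ t=4..4: t=4:+1/1935360 = 1/1935360; ⇒ 3j(3 7 4; -1 5 -4)² = 1/91, sgn +1
B: Δ = 6!·0!·8!/15! = 1/45045; Racah Σ t=0..0: t=0:+1/29030400 = 1/29030400; ⇒ 3j(3 7 4; 3 -7 4)² = 1/15, sgn +1
I_A²/I_B² = (1/91)/(1/15) = 15/91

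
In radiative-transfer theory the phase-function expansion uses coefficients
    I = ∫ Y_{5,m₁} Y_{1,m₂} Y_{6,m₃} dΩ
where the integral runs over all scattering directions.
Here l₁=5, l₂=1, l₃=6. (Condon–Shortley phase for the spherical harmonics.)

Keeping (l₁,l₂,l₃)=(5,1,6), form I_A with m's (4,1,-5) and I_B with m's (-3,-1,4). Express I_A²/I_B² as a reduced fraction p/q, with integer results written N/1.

11/9

l's match ⇒ only the (l;m) 3-j factors differ between A and B.
A: triangle coeff Δ(5,1,6) = 1/858; Σ_t [0,0]: t=0:+1/725760 = 1/725760; (3j)²=5/78 [(5 1 6; 4 1 -5)], sign=-1
B: triangle coeff Δ(5,1,6) = 1/858; Σ_t [0,0]: t=0:+1/161280 = 1/161280; (3j)²=15/286 [(5 1 6; -3 -1 4)], sign=+1
I_A²/I_B² = (5/78)/(15/286) = 11/9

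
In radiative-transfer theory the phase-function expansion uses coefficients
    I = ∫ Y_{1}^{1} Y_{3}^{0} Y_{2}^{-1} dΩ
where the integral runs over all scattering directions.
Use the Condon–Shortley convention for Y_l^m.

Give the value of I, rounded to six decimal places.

0.143048

Rules hold: Σm=0, L=6 even, 2≤2≤4.
N = 3·7·5 = 105
Δ = 2!·0!·4!/7! = 1/105
Racah Σ t=1..1: t=1:−1/4 = -1/4
⇒ 3j(1 3 2; 0 0 0)² = 3/35, sgn -1
Racah Σ t=0..0: t=0:+1/12 = 1/12
⇒ 3j(1 3 2; 1 0 -1)² = 1/35, sgn -1
4πI² = N·(3j₀)²·(3jₘ)² = 9/35
I = +1·√(0.257143/4π) = 0.14304817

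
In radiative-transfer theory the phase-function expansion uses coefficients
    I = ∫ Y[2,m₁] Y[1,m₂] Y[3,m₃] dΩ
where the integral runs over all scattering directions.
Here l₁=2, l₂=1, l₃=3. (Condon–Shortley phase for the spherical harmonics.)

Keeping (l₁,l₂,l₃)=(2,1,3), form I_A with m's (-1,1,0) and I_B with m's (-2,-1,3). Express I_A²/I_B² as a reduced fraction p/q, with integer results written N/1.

Shared (l₁,l₂,l₃)=(2,1,3): N and (l;000)² cancel in I_A²/I_B².
A: Δ = 0!·4!·2!/7! = 1/105; Racah Σ t=0..0: t=0:+1/12 = 1/12; ⇒ 3j(2 1 3; -1 1 0)² = 1/35, sgn -1
B: Δ = 0!·4!·2!/7! = 1/105; Racah Σ t=0..0: t=0:+1/48 = 1/48; ⇒ 3j(2 1 3; -2 -1 3)² = 1/7, sgn +1
I_A²/I_B² = (1/35)/(1/7) = 1/5

1/5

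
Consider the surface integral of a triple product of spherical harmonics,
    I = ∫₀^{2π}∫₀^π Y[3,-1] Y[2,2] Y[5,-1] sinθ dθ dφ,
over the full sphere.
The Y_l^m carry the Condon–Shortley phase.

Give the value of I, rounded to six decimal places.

-0.092802

Checks pass: Σm=0; 10 even; l₃=5∈[1,5].
(2·3+1)(2·2+1)(2·5+1) = 385
Δ: 0! 6! 4! / 11! → 1/2310
sum: t=0:+1/144 = 1/144
3j²(3 2 5; 0 0 0) = Δ·Π!·Σ² = 10/231  (sign -1)
sum: t=0:+1/1152 = 1/1152
3j²(3 2 5; -1 2 -1) = Δ·Π!·Σ² = 1/154  (sign +1)
combine: 4πI² = 385·10/231·1/154 = 25/231
take √, sign -1: I = -0.09280237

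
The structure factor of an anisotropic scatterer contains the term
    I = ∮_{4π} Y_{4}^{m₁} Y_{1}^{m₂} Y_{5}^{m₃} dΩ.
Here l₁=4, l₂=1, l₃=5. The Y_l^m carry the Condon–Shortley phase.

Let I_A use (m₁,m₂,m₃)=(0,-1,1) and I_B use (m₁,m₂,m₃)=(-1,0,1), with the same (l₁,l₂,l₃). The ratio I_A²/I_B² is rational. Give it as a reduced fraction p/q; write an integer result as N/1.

l's match ⇒ only the (l;m) 3-j factors differ between A and B.
A: triangle coeff Δ(4,1,5) = 1/495; Σ_t [0,0]: t=0:+1/1152 = 1/1152; (3j)²=1/33 [(4 1 5; 0 -1 1)], sign=+1
B: triangle coeff Δ(4,1,5) = 1/495; Σ_t [0,0]: t=0:+1/720 = 1/720; (3j)²=8/165 [(4 1 5; -1 0 1)], sign=+1
I_A²/I_B² = (1/33)/(8/165) = 5/8

5/8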